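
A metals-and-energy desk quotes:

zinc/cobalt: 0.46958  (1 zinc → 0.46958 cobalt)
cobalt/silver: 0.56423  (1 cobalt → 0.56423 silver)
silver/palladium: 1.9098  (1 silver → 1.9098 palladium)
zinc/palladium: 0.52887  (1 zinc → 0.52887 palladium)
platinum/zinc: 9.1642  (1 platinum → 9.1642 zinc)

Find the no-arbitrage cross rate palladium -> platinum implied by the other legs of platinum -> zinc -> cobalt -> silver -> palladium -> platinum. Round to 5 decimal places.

Known legs of the cycle: 9.1642 × 0.46958 × 0.56423 × 1.9098 = 4.637118699451942344
For no arbitrage the full-cycle product must be 1, so the missing rate is 1 / 4.637118699451942344 ≈ 0.2156512.

0.21565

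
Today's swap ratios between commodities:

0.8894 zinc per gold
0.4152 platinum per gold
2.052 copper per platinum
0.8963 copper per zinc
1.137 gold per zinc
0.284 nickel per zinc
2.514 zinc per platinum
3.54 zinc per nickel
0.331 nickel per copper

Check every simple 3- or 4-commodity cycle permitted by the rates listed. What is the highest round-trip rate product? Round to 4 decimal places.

1.1868

platinum→zinc→gold→platinum: 2.514 × 1.137 × 0.4152 = 1.18682
zinc→copper→nickel→zinc: 0.8963 × 0.331 × 3.54 = 1.05023
Maximum is platinum→zinc→gold→platinum at 1.1868; arbitrage exists.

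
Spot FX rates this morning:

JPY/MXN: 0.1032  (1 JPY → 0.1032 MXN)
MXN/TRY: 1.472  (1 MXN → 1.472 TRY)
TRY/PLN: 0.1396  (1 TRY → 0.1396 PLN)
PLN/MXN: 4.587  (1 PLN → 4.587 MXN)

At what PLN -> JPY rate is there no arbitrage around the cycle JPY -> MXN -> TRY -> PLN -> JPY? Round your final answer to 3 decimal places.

Known legs of the cycle: 0.1032 × 1.472 × 0.1396 = 0.02120669184
For no arbitrage the full-cycle product must be 1, so the missing rate is 1 / 0.02120669184 ≈ 47.15493.

47.155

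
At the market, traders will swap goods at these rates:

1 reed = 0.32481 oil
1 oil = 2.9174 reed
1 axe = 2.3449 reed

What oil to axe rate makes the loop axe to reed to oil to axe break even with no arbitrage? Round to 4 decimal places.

Known legs of the cycle: 2.3449 × 0.32481 = 0.761646969
For no arbitrage the full-cycle product must be 1, so the missing rate is 1 / 0.761646969 ≈ 1.312944.

1.3129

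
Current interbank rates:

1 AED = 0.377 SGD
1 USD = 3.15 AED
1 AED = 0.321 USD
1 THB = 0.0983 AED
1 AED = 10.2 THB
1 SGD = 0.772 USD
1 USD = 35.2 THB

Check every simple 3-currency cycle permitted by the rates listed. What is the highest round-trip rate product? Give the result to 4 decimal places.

USD→THB→AED→USD: 35.2 × 0.0983 × 0.321 = 1.11071
USD→AED→SGD→USD: 3.15 × 0.377 × 0.772 = 0.91679
Maximum is USD→THB→AED→USD at 1.1107; arbitrage exists.

1.1107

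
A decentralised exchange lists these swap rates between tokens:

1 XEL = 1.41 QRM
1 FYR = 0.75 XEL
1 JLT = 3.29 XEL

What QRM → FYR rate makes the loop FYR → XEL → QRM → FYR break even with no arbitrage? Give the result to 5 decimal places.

Known legs of the cycle: 0.75 × 1.41 = 1.0575
For no arbitrage the full-cycle product must be 1, so the missing rate is 1 / 1.0575 ≈ 0.9456265.

0.94563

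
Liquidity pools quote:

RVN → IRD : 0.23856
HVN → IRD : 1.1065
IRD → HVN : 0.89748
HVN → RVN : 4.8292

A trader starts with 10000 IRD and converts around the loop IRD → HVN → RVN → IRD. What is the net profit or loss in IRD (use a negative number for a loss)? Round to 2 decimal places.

339.45

10000 IRD × 0.89748 = 8974.8 HVN
8974.8 HVN × 4.8292 = 43341.10416 RVN
43341.10416 RVN × 0.23856 = 10339.4538084096 IRD
Net change: 10339.4538084096 − 10000 = 339.4538084096 IRD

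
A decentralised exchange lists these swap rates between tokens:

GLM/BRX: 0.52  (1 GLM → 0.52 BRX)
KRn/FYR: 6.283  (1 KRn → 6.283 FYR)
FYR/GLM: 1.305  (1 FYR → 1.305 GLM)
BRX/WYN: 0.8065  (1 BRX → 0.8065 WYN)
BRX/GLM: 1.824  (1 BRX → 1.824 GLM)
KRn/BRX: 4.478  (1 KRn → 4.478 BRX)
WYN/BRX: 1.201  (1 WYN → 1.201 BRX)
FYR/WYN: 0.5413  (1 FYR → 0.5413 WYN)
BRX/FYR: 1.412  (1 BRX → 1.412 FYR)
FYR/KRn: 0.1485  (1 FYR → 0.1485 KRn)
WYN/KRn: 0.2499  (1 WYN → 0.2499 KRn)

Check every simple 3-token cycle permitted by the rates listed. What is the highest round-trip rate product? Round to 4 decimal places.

GLM→BRX→FYR→GLM: 0.52 × 1.412 × 1.305 = 0.95818
KRn→BRX→FYR→KRn: 4.478 × 1.412 × 0.1485 = 0.93896
WYN→BRX→FYR→WYN: 1.201 × 1.412 × 0.5413 = 0.91794
KRn→BRX→WYN→KRn: 4.478 × 0.8065 × 0.2499 = 0.90252
KRn→FYR→WYN→KRn: 6.283 × 0.5413 × 0.2499 = 0.84991
Maximum is GLM→BRX→FYR→GLM at 0.9582; no arbitrage — every cycle loses value.

0.9582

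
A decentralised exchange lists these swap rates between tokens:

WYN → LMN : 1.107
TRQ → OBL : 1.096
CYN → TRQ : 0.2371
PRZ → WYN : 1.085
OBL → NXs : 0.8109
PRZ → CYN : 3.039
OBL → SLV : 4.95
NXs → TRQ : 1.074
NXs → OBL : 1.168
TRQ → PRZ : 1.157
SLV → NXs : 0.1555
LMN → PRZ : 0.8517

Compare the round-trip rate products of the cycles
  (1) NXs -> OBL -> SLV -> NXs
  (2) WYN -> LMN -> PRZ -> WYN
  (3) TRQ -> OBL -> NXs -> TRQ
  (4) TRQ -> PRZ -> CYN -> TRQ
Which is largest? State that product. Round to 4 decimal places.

(1) 1.168 × 4.95 × 0.1555 = 0.89904
(2) 1.107 × 0.8517 × 1.085 = 1.02297
(3) 1.096 × 0.8109 × 1.074 = 0.95451
(4) 1.157 × 3.039 × 0.2371 = 0.83367
Highest is cycle (2) at 1.0230 (>1, arbitrage).

1.0230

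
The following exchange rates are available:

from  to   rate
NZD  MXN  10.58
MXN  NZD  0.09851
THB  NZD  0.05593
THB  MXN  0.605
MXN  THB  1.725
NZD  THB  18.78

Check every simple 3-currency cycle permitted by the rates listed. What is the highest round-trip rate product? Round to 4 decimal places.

MXN→NZD→THB→MXN: 0.09851 × 18.78 × 0.605 = 1.11926
MXN→THB→NZD→MXN: 1.725 × 0.05593 × 10.58 = 1.02075
Maximum is MXN→NZD→THB→MXN at 1.1193; arbitrage exists.

1.1193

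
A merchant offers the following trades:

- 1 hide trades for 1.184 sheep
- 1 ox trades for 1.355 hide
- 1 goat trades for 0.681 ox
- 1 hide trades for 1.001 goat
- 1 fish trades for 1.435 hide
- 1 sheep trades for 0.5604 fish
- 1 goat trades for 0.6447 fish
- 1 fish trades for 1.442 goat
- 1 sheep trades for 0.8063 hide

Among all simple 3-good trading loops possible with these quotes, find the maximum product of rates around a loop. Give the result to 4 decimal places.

0.9521

fish→hide→sheep→fish: 1.435 × 1.184 × 0.5604 = 0.95214
goat→fish→hide→goat: 0.6447 × 1.435 × 1.001 = 0.92607
goat→ox→hide→goat: 0.681 × 1.355 × 1.001 = 0.92368
Maximum is fish→hide→sheep→fish at 0.9521; no arbitrage — every cycle loses value.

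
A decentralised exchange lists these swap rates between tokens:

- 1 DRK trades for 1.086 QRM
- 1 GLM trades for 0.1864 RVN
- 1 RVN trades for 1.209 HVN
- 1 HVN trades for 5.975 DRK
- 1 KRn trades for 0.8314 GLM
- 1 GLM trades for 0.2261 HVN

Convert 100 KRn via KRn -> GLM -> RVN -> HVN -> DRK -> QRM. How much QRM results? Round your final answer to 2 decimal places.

100 KRn × 0.8314 = 83.14 GLM
83.14 GLM × 0.1864 = 15.497296 RVN
15.497296 RVN × 1.209 = 18.736230864 HVN
18.736230864 HVN × 5.975 = 111.9489794124 DRK
111.9489794124 DRK × 1.086 = 121.5765916418664 QRM

121.58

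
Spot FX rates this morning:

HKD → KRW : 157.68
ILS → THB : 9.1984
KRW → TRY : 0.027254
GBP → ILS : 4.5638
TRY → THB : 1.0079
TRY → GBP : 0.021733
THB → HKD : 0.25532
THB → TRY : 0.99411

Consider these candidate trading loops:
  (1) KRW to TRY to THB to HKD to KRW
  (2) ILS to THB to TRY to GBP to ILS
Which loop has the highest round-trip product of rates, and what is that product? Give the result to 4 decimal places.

(1) 0.027254 × 1.0079 × 0.25532 × 157.68 = 1.10588
(2) 9.1984 × 0.99411 × 0.021733 × 4.5638 = 0.90697
Highest is cycle (1) at 1.1059 (>1, arbitrage).

1.1059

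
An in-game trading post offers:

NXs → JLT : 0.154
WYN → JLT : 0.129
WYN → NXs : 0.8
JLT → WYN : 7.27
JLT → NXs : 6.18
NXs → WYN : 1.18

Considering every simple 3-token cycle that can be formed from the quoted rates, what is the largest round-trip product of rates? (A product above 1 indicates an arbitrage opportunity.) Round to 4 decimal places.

JLT→NXs→WYN→JLT: 6.18 × 1.18 × 0.129 = 0.94072
JLT→WYN→NXs→JLT: 7.27 × 0.8 × 0.154 = 0.89566
Maximum is JLT→NXs→WYN→JLT at 0.9407; no arbitrage — every cycle loses value.

0.9407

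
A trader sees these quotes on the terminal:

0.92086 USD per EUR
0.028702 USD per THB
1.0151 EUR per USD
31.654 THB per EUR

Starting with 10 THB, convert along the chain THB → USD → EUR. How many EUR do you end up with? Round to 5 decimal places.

0.29135

10 THB × 0.028702 = 0.28702 USD
0.28702 USD × 1.0151 = 0.291354002 EUR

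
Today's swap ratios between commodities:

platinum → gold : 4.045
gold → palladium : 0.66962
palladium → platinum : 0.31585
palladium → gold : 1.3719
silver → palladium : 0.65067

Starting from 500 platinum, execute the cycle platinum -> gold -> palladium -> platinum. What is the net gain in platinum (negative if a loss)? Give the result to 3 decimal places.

-72.242

500 platinum × 4.045 = 2022.5 gold
2022.5 gold × 0.66962 = 1354.30645 palladium
1354.30645 palladium × 0.31585 = 427.7576922325 platinum
Net change: 427.7576922325 − 500 = -72.2423077675 platinum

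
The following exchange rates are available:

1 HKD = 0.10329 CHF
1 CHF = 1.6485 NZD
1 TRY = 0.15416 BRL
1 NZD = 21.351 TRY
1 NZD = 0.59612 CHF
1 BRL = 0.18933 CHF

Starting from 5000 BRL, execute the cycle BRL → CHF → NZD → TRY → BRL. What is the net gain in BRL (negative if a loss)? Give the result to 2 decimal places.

136.51

5000 BRL × 0.18933 = 946.65 CHF
946.65 CHF × 1.6485 = 1560.552525 NZD
1560.552525 NZD × 21.351 = 33319.356961275 TRY
33319.356961275 TRY × 0.15416 = 5136.512069150154 BRL
Net change: 5136.512069150154 − 5000 = 136.512069150154 BRL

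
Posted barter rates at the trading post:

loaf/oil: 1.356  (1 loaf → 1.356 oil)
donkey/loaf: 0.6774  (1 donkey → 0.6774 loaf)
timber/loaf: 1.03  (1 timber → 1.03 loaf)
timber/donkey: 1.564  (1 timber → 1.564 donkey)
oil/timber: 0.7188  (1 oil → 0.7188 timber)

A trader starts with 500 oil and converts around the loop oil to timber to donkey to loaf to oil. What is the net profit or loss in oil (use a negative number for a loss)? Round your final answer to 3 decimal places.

500 oil × 0.7188 = 359.4 timber
359.4 timber × 1.564 = 562.1016 donkey
562.1016 donkey × 0.6774 = 380.76762384 loaf
380.76762384 loaf × 1.356 = 516.32089792704 oil
Net change: 516.32089792704 − 500 = 16.32089792704 oil

16.321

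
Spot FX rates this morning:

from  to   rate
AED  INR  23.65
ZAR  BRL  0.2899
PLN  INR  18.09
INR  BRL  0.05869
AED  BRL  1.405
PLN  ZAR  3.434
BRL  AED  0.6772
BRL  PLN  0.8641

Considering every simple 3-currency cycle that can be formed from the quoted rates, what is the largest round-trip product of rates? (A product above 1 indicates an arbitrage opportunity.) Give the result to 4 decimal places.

0.9400

INR→BRL→AED→INR: 0.05869 × 0.6772 × 23.65 = 0.93997
INR→BRL→PLN→INR: 0.05869 × 0.8641 × 18.09 = 0.91742
BRL→PLN→ZAR→BRL: 0.8641 × 3.434 × 0.2899 = 0.86023
Maximum is INR→BRL→AED→INR at 0.9400; no arbitrage — every cycle loses value.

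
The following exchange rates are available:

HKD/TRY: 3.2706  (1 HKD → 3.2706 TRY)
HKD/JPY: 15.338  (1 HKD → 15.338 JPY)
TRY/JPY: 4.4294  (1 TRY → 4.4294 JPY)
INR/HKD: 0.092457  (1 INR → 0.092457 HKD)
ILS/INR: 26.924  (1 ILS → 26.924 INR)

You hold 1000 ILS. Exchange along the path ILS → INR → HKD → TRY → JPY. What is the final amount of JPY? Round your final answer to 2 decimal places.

36062.16

1000 ILS × 26.924 = 26924 INR
26924 INR × 0.092457 = 2489.312268 HKD
2489.312268 HKD × 3.2706 = 8141.5447037208 TRY
8141.5447037208 TRY × 4.4294 = 36062.15811066091152 JPY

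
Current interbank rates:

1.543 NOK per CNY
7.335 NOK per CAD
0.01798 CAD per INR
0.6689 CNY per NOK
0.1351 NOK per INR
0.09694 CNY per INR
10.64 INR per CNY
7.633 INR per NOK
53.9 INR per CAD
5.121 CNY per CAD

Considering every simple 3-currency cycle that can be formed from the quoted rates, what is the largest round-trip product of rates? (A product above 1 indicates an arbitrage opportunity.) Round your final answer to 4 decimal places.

1.1417

CNY→NOK→INR→CNY: 1.543 × 7.633 × 0.09694 = 1.14173
CAD→NOK→INR→CAD: 7.335 × 7.633 × 0.01798 = 1.00667
CAD→CNY→INR→CAD: 5.121 × 10.64 × 0.01798 = 0.97968
CNY→INR→NOK→CNY: 10.64 × 0.1351 × 0.6689 = 0.96152
Maximum is CNY→NOK→INR→CNY at 1.1417; arbitrage exists.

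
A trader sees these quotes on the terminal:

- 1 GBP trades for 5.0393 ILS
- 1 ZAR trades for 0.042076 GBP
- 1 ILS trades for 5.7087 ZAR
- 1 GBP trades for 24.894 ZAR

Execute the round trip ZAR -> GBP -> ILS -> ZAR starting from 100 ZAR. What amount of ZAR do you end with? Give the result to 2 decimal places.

100 ZAR × 0.042076 = 4.2076 GBP
4.2076 GBP × 5.0393 = 21.20335868 ILS
21.20335868 ILS × 5.7087 = 121.043613696516 ZAR

121.04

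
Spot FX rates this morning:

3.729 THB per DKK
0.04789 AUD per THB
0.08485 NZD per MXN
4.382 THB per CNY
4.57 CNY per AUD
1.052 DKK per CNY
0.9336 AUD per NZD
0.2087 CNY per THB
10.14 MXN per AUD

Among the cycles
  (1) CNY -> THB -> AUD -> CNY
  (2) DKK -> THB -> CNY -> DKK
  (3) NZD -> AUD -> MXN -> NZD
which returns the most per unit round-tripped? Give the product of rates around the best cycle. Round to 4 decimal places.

0.9590

(1) 4.382 × 0.04789 × 4.57 = 0.95903
(2) 3.729 × 0.2087 × 1.052 = 0.81871
(3) 0.9336 × 10.14 × 0.08485 = 0.80325
Highest is cycle (1) at 0.9590 (≤1, no arbitrage).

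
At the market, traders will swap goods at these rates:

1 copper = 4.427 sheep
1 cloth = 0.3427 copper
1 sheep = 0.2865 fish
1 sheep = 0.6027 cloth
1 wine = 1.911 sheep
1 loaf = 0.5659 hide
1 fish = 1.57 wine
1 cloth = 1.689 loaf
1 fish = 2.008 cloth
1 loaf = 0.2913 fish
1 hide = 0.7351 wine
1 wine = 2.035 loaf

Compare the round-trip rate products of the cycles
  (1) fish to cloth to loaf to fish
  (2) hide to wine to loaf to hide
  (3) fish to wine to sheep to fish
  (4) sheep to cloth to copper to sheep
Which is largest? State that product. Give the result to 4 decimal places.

(1) 2.008 × 1.689 × 0.2913 = 0.98795
(2) 0.7351 × 2.035 × 0.5659 = 0.84655
(3) 1.57 × 1.911 × 0.2865 = 0.85958
(4) 0.6027 × 0.3427 × 4.427 = 0.91438
Highest is cycle (1) at 0.9879 (≤1, no arbitrage).

0.9879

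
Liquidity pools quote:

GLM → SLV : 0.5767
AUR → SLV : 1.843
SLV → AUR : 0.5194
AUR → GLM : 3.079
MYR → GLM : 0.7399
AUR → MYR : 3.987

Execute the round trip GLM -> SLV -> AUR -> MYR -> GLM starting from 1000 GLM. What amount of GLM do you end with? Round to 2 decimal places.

883.63

1000 GLM × 0.5767 = 576.7 SLV
576.7 SLV × 0.5194 = 299.53798 AUR
299.53798 AUR × 3.987 = 1194.25792626 MYR
1194.25792626 MYR × 0.7399 = 883.631439639774 GLM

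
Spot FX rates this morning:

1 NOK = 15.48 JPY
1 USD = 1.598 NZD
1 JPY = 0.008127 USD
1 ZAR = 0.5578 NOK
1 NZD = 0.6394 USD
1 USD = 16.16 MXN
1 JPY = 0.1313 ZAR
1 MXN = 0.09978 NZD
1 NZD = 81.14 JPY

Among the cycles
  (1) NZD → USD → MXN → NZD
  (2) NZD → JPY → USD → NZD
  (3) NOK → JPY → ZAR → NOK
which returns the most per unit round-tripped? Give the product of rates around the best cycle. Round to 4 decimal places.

1.1337

(1) 0.6394 × 16.16 × 0.09978 = 1.03100
(2) 81.14 × 0.008127 × 1.598 = 1.05376
(3) 15.48 × 0.1313 × 0.5578 = 1.13374
Highest is cycle (3) at 1.1337 (>1, arbitrage).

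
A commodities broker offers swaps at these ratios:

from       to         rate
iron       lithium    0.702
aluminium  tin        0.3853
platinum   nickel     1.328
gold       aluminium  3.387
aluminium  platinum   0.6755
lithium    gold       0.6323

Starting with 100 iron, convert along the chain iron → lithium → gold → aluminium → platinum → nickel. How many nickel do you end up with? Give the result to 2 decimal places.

100 iron × 0.702 = 70.2 lithium
70.2 lithium × 0.6323 = 44.38746 gold
44.38746 gold × 3.387 = 150.34032702 aluminium
150.34032702 aluminium × 0.6755 = 101.55489090201 platinum
101.55489090201 platinum × 1.328 = 134.86489511786928 nickel

134.86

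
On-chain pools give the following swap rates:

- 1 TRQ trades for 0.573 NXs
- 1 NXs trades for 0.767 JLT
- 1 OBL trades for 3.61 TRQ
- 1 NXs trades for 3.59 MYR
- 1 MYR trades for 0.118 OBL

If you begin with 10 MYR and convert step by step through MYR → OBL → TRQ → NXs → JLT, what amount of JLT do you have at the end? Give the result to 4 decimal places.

1.8721

10 MYR × 0.118 = 1.18 OBL
1.18 OBL × 3.61 = 4.2598 TRQ
4.2598 TRQ × 0.573 = 2.4408654 NXs
2.4408654 NXs × 0.767 = 1.8721437618 JLT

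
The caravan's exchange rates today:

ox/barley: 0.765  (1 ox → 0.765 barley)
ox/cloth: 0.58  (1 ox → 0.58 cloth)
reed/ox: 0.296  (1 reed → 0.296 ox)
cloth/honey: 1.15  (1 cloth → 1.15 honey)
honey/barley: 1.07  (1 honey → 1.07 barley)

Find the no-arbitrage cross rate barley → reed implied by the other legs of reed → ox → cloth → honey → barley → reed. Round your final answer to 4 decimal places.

4.7337

Known legs of the cycle: 0.296 × 0.58 × 1.15 × 1.07 = 0.21125224
For no arbitrage the full-cycle product must be 1, so the missing rate is 1 / 0.21125224 ≈ 4.733678.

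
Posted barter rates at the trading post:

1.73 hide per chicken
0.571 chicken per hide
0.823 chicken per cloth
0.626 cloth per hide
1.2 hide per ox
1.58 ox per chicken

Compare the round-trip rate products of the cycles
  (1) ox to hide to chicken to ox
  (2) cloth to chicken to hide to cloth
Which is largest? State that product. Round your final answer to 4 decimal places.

1.0826

(1) 1.2 × 0.571 × 1.58 = 1.08262
(2) 0.823 × 1.73 × 0.626 = 0.89129
Highest is cycle (1) at 1.0826 (>1, arbitrage).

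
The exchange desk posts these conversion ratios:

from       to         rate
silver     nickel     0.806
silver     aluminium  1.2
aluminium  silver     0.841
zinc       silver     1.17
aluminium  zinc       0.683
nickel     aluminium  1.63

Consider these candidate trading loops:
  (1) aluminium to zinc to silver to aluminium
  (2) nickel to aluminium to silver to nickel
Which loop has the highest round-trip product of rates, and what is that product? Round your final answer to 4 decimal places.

1.1049

(1) 0.683 × 1.17 × 1.2 = 0.95893
(2) 1.63 × 0.841 × 0.806 = 1.10489
Highest is cycle (2) at 1.1049 (>1, arbitrage).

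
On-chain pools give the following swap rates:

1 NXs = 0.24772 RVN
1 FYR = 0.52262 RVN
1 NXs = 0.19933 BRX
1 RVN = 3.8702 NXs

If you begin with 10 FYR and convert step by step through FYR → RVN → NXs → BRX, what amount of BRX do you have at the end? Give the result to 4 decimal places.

4.0317

10 FYR × 0.52262 = 5.2262 RVN
5.2262 RVN × 3.8702 = 20.22643924 NXs
20.22643924 NXs × 0.19933 = 4.0317361337092 BRX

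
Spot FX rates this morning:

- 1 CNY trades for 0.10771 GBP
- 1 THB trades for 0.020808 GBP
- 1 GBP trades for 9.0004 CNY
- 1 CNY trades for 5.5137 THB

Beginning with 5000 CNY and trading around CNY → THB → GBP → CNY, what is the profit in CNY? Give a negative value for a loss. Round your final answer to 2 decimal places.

163.04

5000 CNY × 5.5137 = 27568.5 THB
27568.5 THB × 0.020808 = 573.645348 GBP
573.645348 GBP × 9.0004 = 5163.0375901392 CNY
Net change: 5163.0375901392 − 5000 = 163.0375901392 CNY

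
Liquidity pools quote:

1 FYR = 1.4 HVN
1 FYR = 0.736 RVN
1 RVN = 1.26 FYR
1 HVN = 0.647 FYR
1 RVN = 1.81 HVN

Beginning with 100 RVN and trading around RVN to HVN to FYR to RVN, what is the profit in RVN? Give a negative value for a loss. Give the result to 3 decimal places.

-13.809

100 RVN × 1.81 = 181 HVN
181 HVN × 0.647 = 117.107 FYR
117.107 FYR × 0.736 = 86.190752 RVN
Net change: 86.190752 − 100 = -13.809248 RVN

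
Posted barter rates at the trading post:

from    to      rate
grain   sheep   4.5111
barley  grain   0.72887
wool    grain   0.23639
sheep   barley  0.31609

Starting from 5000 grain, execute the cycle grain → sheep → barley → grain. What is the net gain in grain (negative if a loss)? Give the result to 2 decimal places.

5000 grain × 4.5111 = 22555.5 sheep
22555.5 sheep × 0.31609 = 7129.567995 barley
7129.567995 barley × 0.72887 = 5196.52822451565 grain
Net change: 5196.52822451565 − 5000 = 196.52822451565 grain

196.53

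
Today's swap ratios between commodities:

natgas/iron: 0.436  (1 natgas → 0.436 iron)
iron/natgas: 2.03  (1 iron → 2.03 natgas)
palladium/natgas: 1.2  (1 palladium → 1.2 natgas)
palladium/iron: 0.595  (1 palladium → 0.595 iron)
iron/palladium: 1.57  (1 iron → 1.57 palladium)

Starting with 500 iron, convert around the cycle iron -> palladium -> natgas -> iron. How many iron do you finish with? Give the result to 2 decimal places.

410.71

500 iron × 1.57 = 785 palladium
785 palladium × 1.2 = 942 natgas
942 natgas × 0.436 = 410.712 iron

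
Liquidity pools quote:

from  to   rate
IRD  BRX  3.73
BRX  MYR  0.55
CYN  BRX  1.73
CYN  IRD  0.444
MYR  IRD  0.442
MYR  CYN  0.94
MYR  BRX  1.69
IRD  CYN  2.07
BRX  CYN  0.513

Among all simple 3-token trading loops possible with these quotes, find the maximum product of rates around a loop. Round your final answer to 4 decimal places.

0.9068

IRD→BRX→MYR→IRD: 3.73 × 0.55 × 0.442 = 0.90676
CYN→BRX→MYR→CYN: 1.73 × 0.55 × 0.94 = 0.89441
CYN→IRD→BRX→CYN: 0.444 × 3.73 × 0.513 = 0.84959
Maximum is IRD→BRX→MYR→IRD at 0.9068; no arbitrage — every cycle loses value.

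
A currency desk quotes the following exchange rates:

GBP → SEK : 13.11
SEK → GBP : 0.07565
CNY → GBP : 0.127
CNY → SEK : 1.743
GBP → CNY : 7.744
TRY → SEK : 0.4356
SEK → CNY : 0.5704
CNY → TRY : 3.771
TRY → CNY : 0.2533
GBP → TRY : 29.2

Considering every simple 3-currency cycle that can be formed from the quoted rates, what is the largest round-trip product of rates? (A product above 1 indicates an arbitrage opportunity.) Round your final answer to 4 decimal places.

1.0211

GBP→CNY→SEK→GBP: 7.744 × 1.743 × 0.07565 = 1.02111
GBP→TRY→SEK→GBP: 29.2 × 0.4356 × 0.07565 = 0.96223
GBP→SEK→CNY→GBP: 13.11 × 0.5704 × 0.127 = 0.94970
GBP→TRY→CNY→GBP: 29.2 × 0.2533 × 0.127 = 0.93934
TRY→SEK→CNY→TRY: 0.4356 × 0.5704 × 3.771 = 0.93697
Maximum is GBP→CNY→SEK→GBP at 1.0211; arbitrage exists.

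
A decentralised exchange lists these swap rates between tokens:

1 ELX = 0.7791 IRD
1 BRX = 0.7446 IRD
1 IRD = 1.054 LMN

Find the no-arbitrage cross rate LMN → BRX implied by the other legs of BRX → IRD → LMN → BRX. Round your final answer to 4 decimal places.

Known legs of the cycle: 0.7446 × 1.054 = 0.7848084
For no arbitrage the full-cycle product must be 1, so the missing rate is 1 / 0.7848084 ≈ 1.274196.

1.2742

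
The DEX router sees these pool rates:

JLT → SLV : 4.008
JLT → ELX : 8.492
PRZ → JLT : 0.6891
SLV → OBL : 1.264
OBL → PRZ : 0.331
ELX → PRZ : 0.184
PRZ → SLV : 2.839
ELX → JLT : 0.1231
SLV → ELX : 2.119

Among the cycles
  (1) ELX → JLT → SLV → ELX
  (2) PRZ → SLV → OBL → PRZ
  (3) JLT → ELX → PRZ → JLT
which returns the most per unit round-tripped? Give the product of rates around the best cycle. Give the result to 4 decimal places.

(1) 0.1231 × 4.008 × 2.119 = 1.04548
(2) 2.839 × 1.264 × 0.331 = 1.18779
(3) 8.492 × 0.184 × 0.6891 = 1.07674
Highest is cycle (2) at 1.1878 (>1, arbitrage).

1.1878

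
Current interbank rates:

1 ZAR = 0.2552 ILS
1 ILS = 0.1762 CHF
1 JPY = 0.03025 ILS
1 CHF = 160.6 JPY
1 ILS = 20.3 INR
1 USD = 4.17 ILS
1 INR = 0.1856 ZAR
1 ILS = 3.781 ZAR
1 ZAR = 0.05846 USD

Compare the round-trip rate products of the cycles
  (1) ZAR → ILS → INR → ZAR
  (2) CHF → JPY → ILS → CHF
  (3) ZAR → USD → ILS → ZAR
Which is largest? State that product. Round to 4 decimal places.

(1) 0.2552 × 20.3 × 0.1856 = 0.96151
(2) 160.6 × 0.03025 × 0.1762 = 0.85601
(3) 0.05846 × 4.17 × 3.781 = 0.92173
Highest is cycle (1) at 0.9615 (≤1, no arbitrage).

0.9615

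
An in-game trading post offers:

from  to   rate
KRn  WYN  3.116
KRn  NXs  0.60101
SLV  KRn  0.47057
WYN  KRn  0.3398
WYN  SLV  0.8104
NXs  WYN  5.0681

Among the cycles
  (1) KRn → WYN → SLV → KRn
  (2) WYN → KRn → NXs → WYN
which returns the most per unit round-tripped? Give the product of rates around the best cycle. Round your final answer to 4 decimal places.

(1) 3.116 × 0.8104 × 0.47057 = 1.18829
(2) 0.3398 × 0.60101 × 5.0681 = 1.03502
Highest is cycle (1) at 1.1883 (>1, arbitrage).

1.1883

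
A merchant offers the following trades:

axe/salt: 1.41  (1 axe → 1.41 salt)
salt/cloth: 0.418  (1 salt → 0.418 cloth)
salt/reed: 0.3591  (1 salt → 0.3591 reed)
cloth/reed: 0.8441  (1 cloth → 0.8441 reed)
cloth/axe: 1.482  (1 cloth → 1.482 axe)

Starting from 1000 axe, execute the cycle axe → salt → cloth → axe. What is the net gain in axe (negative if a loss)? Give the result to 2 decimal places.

1000 axe × 1.41 = 1410 salt
1410 salt × 0.418 = 589.38 cloth
589.38 cloth × 1.482 = 873.46116 axe
Net change: 873.46116 − 1000 = -126.53884 axe

-126.54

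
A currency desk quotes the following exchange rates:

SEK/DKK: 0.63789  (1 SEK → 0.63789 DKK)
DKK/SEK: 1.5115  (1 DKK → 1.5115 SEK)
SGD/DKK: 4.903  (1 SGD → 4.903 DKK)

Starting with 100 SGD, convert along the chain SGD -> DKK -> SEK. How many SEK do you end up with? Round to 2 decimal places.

741.09

100 SGD × 4.903 = 490.3 DKK
490.3 DKK × 1.5115 = 741.08845 SEK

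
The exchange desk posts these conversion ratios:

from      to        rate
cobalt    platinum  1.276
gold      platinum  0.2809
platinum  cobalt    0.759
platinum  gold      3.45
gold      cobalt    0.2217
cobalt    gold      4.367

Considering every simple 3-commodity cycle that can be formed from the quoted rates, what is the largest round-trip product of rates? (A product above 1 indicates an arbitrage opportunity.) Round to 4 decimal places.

cobalt→platinum→gold→cobalt: 1.276 × 3.45 × 0.2217 = 0.97597
cobalt→gold→platinum→cobalt: 4.367 × 0.2809 × 0.759 = 0.93106
Maximum is cobalt→platinum→gold→cobalt at 0.9760; no arbitrage — every cycle loses value.

0.9760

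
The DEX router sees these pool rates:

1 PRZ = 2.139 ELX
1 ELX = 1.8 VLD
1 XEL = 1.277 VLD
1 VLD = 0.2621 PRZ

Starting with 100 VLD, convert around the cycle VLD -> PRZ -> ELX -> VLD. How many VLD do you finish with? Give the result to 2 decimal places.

100.91

100 VLD × 0.2621 = 26.21 PRZ
26.21 PRZ × 2.139 = 56.06319 ELX
56.06319 ELX × 1.8 = 100.913742 VLD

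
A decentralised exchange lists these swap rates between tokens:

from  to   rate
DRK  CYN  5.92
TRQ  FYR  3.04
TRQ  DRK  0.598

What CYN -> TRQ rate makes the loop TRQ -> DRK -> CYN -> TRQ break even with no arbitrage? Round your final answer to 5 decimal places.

Known legs of the cycle: 0.598 × 5.92 = 3.54016
For no arbitrage the full-cycle product must be 1, so the missing rate is 1 / 3.54016 ≈ 0.2824731.

0.28247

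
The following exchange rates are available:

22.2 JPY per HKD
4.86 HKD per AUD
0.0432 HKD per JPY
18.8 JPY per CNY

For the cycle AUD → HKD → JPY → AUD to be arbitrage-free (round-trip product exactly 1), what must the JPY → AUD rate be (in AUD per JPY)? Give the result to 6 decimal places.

0.009269

Known legs of the cycle: 4.86 × 22.2 = 107.892
For no arbitrage the full-cycle product must be 1, so the missing rate is 1 / 107.892 ≈ 0.00926853.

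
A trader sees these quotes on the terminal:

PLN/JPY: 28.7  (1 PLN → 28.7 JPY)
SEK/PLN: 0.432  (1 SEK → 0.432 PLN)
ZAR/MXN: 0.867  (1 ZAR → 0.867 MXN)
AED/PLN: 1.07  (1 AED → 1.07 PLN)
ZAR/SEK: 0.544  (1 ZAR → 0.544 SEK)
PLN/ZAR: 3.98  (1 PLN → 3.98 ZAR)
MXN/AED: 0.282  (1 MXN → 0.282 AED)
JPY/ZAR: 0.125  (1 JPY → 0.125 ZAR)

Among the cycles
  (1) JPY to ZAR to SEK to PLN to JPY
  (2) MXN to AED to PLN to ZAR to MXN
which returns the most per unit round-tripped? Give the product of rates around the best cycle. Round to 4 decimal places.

(1) 0.125 × 0.544 × 0.432 × 28.7 = 0.84309
(2) 0.282 × 1.07 × 3.98 × 0.867 = 1.04120
Highest is cycle (2) at 1.0412 (>1, arbitrage).

1.0412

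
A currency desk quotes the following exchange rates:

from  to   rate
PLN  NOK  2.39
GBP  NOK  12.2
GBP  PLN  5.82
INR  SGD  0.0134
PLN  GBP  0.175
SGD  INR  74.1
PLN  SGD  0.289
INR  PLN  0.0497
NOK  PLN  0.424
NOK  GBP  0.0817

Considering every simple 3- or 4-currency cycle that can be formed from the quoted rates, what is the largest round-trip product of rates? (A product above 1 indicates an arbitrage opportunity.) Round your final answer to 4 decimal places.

1.1364

PLN→NOK→GBP→PLN: 2.39 × 0.0817 × 5.82 = 1.13643
PLN→SGD→INR→PLN: 0.289 × 74.1 × 0.0497 = 1.06432
PLN→GBP→NOK→PLN: 0.175 × 12.2 × 0.424 = 0.90524
Maximum is PLN→NOK→GBP→PLN at 1.1364; arbitrage exists.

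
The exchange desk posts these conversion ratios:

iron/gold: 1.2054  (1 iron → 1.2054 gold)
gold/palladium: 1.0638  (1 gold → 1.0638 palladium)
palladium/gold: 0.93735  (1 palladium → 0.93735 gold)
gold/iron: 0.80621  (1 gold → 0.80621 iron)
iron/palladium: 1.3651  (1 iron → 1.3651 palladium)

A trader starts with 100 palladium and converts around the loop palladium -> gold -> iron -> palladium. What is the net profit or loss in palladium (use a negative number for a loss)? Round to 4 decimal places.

100 palladium × 0.93735 = 93.735 gold
93.735 gold × 0.80621 = 75.57009435 iron
75.57009435 iron × 1.3651 = 103.160735797185 palladium
Net change: 103.160735797185 − 100 = 3.160735797185 palladium

3.1607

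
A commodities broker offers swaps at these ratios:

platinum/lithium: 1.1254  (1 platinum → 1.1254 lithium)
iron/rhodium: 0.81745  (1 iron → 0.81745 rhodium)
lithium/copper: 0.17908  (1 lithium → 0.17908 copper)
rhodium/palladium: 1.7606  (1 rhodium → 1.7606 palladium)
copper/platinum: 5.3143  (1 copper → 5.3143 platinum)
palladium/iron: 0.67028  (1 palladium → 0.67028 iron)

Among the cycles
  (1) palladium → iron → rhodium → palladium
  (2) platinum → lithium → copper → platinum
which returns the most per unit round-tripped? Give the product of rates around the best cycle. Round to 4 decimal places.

(1) 0.67028 × 0.81745 × 1.7606 = 0.96467
(2) 1.1254 × 0.17908 × 5.3143 = 1.07103
Highest is cycle (2) at 1.0710 (>1, arbitrage).

1.0710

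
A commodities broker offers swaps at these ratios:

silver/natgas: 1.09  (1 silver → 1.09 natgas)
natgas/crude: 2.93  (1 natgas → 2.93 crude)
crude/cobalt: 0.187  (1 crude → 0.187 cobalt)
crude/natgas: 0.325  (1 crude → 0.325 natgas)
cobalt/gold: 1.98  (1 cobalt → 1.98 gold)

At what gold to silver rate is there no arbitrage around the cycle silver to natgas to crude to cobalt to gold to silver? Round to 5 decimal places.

Known legs of the cycle: 1.09 × 2.93 × 0.187 × 1.98 = 1.182499362
For no arbitrage the full-cycle product must be 1, so the missing rate is 1 / 1.182499362 ≈ 0.8456664.

0.84567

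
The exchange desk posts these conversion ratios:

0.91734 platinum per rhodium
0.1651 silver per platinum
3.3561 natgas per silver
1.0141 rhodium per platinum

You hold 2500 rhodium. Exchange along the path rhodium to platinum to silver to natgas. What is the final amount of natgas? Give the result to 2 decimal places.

1270.73

2500 rhodium × 0.91734 = 2293.35 platinum
2293.35 platinum × 0.1651 = 378.632085 silver
378.632085 silver × 3.3561 = 1270.7271404685 natgas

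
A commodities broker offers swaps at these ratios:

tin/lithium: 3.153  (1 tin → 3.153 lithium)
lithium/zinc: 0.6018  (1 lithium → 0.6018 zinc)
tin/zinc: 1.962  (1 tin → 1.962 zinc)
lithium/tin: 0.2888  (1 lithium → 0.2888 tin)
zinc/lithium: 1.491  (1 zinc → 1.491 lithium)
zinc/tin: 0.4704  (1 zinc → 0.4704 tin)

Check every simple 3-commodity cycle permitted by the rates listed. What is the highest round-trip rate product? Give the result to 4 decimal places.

0.8926

lithium→zinc→tin→lithium: 0.6018 × 0.4704 × 3.153 = 0.89257
lithium→tin→zinc→lithium: 0.2888 × 1.962 × 1.491 = 0.84484
Maximum is lithium→zinc→tin→lithium at 0.8926; no arbitrage — every cycle loses value.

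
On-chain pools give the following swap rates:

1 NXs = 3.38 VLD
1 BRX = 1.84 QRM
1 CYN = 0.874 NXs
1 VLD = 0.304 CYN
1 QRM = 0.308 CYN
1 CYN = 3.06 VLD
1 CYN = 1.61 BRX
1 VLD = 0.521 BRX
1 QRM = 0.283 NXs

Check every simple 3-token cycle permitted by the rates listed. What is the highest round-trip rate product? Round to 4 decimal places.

QRM→CYN→BRX→QRM: 0.308 × 1.61 × 1.84 = 0.91242
NXs→VLD→CYN→NXs: 3.38 × 0.304 × 0.874 = 0.89805
Maximum is QRM→CYN→BRX→QRM at 0.9124; no arbitrage — every cycle loses value.

0.9124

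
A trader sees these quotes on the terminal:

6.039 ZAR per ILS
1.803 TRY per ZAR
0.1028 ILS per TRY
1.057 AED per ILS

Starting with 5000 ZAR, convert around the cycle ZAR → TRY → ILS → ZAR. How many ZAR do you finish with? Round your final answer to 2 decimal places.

5596.59

5000 ZAR × 1.803 = 9015 TRY
9015 TRY × 0.1028 = 926.742 ILS
926.742 ILS × 6.039 = 5596.594938 ZAR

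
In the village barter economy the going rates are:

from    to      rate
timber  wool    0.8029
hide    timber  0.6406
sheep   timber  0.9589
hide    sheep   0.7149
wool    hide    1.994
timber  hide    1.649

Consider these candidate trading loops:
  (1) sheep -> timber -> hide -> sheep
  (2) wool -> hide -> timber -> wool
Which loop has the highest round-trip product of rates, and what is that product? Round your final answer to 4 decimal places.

(1) 0.9589 × 1.649 × 0.7149 = 1.13042
(2) 1.994 × 0.6406 × 0.8029 = 1.02559
Highest is cycle (1) at 1.1304 (>1, arbitrage).

1.1304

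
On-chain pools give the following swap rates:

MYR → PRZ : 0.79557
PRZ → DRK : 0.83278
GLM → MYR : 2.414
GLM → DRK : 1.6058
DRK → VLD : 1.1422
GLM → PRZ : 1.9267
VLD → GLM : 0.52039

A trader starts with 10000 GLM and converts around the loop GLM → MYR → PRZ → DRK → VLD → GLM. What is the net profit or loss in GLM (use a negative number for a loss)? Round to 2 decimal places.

-493.58

10000 GLM × 2.414 = 24140 MYR
24140 MYR × 0.79557 = 19205.0598 PRZ
19205.0598 PRZ × 0.83278 = 15993.589700244 DRK
15993.589700244 DRK × 1.1422 = 18267.8781556186968 VLD
18267.8781556186968 VLD × 0.52039 = 9506.421113402413627752 GLM
Net change: 9506.421113402413627752 − 10000 = -493.578886597586372248 GLM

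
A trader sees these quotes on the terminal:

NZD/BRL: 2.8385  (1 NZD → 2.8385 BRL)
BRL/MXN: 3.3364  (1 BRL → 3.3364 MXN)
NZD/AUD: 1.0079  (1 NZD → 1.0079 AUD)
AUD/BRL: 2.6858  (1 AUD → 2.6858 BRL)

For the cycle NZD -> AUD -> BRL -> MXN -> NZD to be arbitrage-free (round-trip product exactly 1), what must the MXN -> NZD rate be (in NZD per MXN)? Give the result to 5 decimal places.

Known legs of the cycle: 1.0079 × 2.6858 × 3.3364 = 9.031694254648
For no arbitrage the full-cycle product must be 1, so the missing rate is 1 / 9.031694254648 ≈ 0.1107212.

0.11072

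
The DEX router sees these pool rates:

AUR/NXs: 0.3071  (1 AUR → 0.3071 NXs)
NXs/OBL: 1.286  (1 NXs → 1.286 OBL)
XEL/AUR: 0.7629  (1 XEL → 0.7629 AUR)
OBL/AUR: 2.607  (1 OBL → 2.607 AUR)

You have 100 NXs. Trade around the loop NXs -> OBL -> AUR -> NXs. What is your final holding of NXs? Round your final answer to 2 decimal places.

102.96

100 NXs × 1.286 = 128.6 OBL
128.6 OBL × 2.607 = 335.2602 AUR
335.2602 AUR × 0.3071 = 102.95840742 NXs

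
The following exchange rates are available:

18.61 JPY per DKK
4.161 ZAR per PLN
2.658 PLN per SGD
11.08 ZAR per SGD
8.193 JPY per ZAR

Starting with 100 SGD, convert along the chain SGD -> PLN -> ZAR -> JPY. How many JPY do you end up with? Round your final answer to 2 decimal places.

100 SGD × 2.658 = 265.8 PLN
265.8 PLN × 4.161 = 1105.9938 ZAR
1105.9938 ZAR × 8.193 = 9061.4072034 JPY

9061.41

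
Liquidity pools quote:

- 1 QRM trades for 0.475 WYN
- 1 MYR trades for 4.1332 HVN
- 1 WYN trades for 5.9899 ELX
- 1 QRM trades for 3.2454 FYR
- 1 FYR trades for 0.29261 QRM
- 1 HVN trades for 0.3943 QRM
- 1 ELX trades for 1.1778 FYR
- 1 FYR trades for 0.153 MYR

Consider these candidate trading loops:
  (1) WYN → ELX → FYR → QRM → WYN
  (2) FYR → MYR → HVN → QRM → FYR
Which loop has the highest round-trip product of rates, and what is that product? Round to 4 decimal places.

(1) 5.9899 × 1.1778 × 0.29261 × 0.475 = 0.98056
(2) 0.153 × 4.1332 × 0.3943 × 3.2454 = 0.80923
Highest is cycle (1) at 0.9806 (≤1, no arbitrage).

0.9806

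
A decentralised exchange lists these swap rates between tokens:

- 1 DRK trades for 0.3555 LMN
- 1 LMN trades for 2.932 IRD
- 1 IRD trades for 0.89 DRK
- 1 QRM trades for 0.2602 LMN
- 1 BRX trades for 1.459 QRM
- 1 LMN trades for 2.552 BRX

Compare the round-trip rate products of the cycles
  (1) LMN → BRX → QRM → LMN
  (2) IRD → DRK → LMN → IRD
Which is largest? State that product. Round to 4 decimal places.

0.9688

(1) 2.552 × 1.459 × 0.2602 = 0.96882
(2) 0.89 × 0.3555 × 2.932 = 0.92767
Highest is cycle (1) at 0.9688 (≤1, no arbitrage).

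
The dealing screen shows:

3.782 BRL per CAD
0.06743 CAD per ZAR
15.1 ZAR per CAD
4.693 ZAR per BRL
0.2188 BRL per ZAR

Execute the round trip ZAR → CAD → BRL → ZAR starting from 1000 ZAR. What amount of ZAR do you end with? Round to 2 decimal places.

1196.81

1000 ZAR × 0.06743 = 67.43 CAD
67.43 CAD × 3.782 = 255.02026 BRL
255.02026 BRL × 4.693 = 1196.81008018 ZAR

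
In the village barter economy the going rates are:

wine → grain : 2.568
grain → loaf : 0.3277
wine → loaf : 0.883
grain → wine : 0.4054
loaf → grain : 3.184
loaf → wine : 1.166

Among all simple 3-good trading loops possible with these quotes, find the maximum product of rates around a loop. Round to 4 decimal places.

grain→wine→loaf→grain: 0.4054 × 0.883 × 3.184 = 1.13977
grain→loaf→wine→grain: 0.3277 × 1.166 × 2.568 = 0.98123
Maximum is grain→wine→loaf→grain at 1.1398; arbitrage exists.

1.1398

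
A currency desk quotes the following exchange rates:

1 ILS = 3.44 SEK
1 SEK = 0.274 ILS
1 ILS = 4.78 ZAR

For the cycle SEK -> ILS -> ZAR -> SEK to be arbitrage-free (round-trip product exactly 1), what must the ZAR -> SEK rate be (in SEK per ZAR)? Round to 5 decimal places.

Known legs of the cycle: 0.274 × 4.78 = 1.30972
For no arbitrage the full-cycle product must be 1, so the missing rate is 1 / 1.30972 ≈ 0.7635220.

0.76352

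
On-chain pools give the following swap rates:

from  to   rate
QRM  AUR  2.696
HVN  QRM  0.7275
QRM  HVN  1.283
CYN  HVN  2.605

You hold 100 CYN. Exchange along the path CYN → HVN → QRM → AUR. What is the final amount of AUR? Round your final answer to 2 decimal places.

100 CYN × 2.605 = 260.5 HVN
260.5 HVN × 0.7275 = 189.51375 QRM
189.51375 QRM × 2.696 = 510.92907 AUR

510.93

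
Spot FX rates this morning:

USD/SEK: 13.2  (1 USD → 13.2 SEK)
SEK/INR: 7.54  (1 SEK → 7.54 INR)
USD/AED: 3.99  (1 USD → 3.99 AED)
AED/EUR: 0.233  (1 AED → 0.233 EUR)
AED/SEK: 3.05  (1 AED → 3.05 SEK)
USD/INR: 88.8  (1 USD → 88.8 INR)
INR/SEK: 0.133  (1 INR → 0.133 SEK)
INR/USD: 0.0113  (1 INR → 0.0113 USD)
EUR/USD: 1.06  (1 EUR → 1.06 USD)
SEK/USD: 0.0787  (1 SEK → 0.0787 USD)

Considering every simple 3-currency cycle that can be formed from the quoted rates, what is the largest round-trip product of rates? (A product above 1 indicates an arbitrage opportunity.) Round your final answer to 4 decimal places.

SEK→INR→USD→SEK: 7.54 × 0.0113 × 13.2 = 1.12467
USD→AED→EUR→USD: 3.99 × 0.233 × 1.06 = 0.98545
SEK→USD→AED→SEK: 0.0787 × 3.99 × 3.05 = 0.95774
SEK→USD→INR→SEK: 0.0787 × 88.8 × 0.133 = 0.92948
Maximum is SEK→INR→USD→SEK at 1.1247; arbitrage exists.

1.1247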